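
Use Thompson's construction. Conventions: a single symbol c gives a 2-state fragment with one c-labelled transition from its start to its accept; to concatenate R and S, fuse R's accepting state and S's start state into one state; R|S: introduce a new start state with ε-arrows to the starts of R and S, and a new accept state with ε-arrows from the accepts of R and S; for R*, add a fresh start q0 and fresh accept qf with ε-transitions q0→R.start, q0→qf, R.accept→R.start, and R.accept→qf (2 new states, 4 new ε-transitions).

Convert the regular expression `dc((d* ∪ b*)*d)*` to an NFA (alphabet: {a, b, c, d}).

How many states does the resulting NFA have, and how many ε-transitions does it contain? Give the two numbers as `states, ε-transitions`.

Building bottom-up:
Each of the 5 symbol leaves contributes 2 states and 0 ε-transitions.
  d* : 4 states, 4 ε-transitions
  b* : 4 states, 4 ε-transitions
  d* ∪ b* : 10 states, 12 ε-transitions
  (d* ∪ b*)* : 12 states, 16 ε-transitions
  (d* ∪ b*)*d : 13 states, 16 ε-transitions
  ((d* ∪ b*)*d)* : 15 states, 20 ε-transitions
  dc((d* ∪ b*)*d)* : 17 states, 20 ε-transitions

17, 20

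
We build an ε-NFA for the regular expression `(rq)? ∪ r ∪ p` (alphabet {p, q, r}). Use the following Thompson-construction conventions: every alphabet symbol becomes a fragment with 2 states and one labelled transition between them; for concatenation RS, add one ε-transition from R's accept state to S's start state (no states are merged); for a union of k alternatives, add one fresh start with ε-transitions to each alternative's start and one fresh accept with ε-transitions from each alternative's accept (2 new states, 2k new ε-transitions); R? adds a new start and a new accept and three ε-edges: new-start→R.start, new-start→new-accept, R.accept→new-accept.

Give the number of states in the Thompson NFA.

Bottom-up over the parse tree:
Each of the 4 symbol leaves contributes a 2-state fragment.
  rq : 4 states
  (rq)? : 6 states
  (rq)? ∪ r ∪ p : 12 states

12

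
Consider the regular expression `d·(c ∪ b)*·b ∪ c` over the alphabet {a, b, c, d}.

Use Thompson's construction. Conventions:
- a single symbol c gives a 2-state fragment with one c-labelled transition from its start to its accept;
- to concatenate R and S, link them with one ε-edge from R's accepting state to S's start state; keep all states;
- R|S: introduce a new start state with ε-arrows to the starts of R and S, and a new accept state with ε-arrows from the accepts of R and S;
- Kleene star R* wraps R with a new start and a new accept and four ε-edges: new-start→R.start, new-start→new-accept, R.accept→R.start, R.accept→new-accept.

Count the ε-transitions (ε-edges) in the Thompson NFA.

Recursing over subexpressions:
Each of the 5 symbol leaves contributes 0 ε-transitions.
  c ∪ b : 4 ε-transitions
  (c ∪ b)* : 8 ε-transitions
  d·(c ∪ b)*·b : 10 ε-transitions
  d·(c ∪ b)*·b ∪ c : 14 ε-transitions

14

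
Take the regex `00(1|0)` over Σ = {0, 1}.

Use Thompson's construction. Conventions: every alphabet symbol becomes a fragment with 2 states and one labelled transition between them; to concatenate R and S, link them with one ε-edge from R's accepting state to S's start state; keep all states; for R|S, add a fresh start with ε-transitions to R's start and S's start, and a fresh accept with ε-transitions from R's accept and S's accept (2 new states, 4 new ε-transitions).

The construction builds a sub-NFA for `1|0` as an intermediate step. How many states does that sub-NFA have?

Fragment for `1|0`:
Each of the 2 symbol leaves contributes a 2-state fragment.
  1|0 : 6 states

6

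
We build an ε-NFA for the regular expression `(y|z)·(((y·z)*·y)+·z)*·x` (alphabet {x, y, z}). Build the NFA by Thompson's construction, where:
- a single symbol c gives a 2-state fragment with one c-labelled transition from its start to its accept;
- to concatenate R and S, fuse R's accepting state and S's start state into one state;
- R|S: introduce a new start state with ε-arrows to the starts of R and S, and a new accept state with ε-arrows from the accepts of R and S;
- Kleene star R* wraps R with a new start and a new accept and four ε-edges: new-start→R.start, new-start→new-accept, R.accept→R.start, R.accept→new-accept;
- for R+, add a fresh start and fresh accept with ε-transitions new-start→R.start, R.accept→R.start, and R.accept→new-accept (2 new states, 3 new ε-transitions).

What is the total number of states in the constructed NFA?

Building bottom-up:
Each of the 7 symbol leaves contributes a 2-state fragment.
  y|z = 6 states
  y·z = 3 states
  (y·z)* = 5 states
  (y·z)*·y = 6 states
  ((y·z)*·y)+ = 8 states
  ((y·z)*·y)+·z = 9 states
  (((y·z)*·y)+·z)* = 11 states
  (y|z)·(((y·z)*·y)+·z)*·x = 17 states

17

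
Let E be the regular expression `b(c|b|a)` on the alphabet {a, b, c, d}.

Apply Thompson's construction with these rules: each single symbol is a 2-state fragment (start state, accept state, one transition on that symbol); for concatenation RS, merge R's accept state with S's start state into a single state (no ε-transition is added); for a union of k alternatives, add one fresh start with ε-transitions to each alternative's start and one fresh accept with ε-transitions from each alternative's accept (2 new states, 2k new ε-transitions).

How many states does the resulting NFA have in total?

Bottom-up over the parse tree:
Each of the 4 symbol leaves contributes a 2-state fragment.
  c|b|a — 8 states
  b(c|b|a) — 9 states

9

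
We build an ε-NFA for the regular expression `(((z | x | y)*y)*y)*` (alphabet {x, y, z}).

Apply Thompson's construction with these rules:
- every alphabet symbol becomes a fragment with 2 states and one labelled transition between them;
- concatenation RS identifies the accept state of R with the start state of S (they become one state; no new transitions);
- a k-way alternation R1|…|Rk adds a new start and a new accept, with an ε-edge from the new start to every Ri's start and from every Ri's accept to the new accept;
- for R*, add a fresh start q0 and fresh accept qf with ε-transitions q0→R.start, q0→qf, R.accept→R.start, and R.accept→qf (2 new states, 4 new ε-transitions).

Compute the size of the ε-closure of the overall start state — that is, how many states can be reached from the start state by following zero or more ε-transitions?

Compute the ε-closure size of each fragment's start state recursively; a symbol fragment's start has no outgoing ε-edge, so its closure is just itself (size 1).
  z | x | y → C = 1 + 1 + 1 + 1 = 4 (the new accept is not ε-reachable since no branch accepts ε)
  (z | x | y)* → the star's fresh start ε-reaches both the body's start and the fresh accept: C = 2 + 4 = 6
  (z | x | y)*y → C = 6 + (1−1) = 6 (closure spills across the concat boundary because the left factor accepts ε)
  ((z | x | y)*y)* → the star's fresh start ε-reaches both the body's start and the fresh accept: C = 2 + 6 = 8
  ((z | x | y)*y)*y → C = 8 + (1−1) = 8 (closure spills across the concat boundary because the left factor accepts ε)
  (((z | x | y)*y)*y)* → new start has ε-edges to the inner start and to the new accept, so C = 2 + 8 = 10

10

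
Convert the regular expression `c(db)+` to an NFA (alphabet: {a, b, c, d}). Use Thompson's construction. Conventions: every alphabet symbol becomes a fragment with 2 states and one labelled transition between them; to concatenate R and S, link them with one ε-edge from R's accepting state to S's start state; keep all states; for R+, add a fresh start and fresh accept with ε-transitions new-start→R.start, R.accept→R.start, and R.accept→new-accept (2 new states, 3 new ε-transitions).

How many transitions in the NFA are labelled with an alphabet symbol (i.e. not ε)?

By structural recursion:
Each of the 3 symbol leaves contributes exactly 1 symbol transition.
  db : 2 symbol transitions
  (db)+ : 2 symbol transitions
  c(db)+ : 3 symbol transitions

3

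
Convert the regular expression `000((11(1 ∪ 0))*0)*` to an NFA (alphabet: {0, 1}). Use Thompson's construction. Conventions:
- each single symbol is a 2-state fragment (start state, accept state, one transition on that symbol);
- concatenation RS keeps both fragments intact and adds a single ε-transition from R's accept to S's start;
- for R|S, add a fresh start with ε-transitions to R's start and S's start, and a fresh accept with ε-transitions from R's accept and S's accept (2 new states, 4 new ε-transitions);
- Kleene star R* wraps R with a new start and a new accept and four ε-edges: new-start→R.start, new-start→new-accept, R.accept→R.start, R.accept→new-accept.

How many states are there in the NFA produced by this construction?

22

Recursing over subexpressions:
Each of the 8 symbol leaves contributes a 2-state fragment.
  1 ∪ 0 = 6 states
  11(1 ∪ 0) = 10 states
  (11(1 ∪ 0))* = 12 states
  (11(1 ∪ 0))*0 = 14 states
  ((11(1 ∪ 0))*0)* = 16 states
  000((11(1 ∪ 0))*0)* = 22 states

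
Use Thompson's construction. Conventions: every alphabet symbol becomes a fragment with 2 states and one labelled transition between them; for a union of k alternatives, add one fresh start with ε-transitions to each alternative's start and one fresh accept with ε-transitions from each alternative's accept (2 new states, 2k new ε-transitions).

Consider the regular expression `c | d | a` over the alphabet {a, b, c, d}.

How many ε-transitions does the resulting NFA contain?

6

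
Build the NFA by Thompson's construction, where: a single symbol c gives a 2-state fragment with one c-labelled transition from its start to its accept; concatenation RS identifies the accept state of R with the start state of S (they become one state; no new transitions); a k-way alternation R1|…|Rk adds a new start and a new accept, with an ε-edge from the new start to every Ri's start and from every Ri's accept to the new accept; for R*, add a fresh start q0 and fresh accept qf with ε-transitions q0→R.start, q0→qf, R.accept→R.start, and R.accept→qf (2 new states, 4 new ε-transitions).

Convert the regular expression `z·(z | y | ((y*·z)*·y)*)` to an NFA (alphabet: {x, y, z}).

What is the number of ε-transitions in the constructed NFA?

Bottom-up over the parse tree:
Each of the 6 symbol leaves contributes 0 ε-transitions.
  y* = 4 ε-transitions
  y*·z = 4 ε-transitions
  (y*·z)* = 8 ε-transitions
  (y*·z)*·y = 8 ε-transitions
  ((y*·z)*·y)* = 12 ε-transitions
  z | y | ((y*·z)*·y)* = 18 ε-transitions
  z·(z | y | ((y*·z)*·y)*) = 18 ε-transitions

18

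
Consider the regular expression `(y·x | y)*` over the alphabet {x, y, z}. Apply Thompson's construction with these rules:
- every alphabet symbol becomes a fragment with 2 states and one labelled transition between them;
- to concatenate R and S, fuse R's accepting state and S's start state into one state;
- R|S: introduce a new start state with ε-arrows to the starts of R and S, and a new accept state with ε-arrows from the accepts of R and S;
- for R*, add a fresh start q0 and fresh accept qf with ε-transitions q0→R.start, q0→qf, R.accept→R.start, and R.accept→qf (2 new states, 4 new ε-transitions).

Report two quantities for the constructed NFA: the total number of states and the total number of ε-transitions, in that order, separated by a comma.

By structural recursion:
Each of the 3 symbol leaves contributes 2 states and 0 ε-transitions.
  y·x = 3 states, 0 ε-transitions
  y·x | y = 7 states, 4 ε-transitions
  (y·x | y)* = 9 states, 8 ε-transitions

9, 8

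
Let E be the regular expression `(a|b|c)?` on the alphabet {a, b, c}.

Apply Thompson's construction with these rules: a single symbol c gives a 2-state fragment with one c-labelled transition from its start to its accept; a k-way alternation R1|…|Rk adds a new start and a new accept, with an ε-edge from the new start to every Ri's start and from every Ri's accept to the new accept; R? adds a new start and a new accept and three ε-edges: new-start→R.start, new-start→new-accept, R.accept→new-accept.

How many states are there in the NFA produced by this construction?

Building bottom-up:
Each of the 3 symbol leaves contributes a 2-state fragment.
  a|b|c = 8 states
  (a|b|c)? = 10 states

10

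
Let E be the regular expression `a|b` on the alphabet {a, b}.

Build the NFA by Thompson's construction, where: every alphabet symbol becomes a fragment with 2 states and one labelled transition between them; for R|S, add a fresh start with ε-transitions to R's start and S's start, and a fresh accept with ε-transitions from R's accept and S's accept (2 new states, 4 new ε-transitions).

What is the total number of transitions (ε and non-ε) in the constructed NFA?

By structural recursion:
Each of the 2 symbol leaves contributes 1 transition (1 symbol, 0 ε).
  a|b — 6 transitions (2 symbol, 4 ε)

6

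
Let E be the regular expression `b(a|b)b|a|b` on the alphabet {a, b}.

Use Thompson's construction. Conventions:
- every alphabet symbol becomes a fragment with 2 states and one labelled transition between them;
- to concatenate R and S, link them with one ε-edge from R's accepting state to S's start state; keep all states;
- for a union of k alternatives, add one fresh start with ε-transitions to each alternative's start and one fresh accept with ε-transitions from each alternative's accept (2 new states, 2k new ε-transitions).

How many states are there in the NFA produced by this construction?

By structural recursion:
Each of the 6 symbol leaves contributes a 2-state fragment.
  a|b : 6 states
  b(a|b)b : 10 states
  b(a|b)b|a|b : 16 states

16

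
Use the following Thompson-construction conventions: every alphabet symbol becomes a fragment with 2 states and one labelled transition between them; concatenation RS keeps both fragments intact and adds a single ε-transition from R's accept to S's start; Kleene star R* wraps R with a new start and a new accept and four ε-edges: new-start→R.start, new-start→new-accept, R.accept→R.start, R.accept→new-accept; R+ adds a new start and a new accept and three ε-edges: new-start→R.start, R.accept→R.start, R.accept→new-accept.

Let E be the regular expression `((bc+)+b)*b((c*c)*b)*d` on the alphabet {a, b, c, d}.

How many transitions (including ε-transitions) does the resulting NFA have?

37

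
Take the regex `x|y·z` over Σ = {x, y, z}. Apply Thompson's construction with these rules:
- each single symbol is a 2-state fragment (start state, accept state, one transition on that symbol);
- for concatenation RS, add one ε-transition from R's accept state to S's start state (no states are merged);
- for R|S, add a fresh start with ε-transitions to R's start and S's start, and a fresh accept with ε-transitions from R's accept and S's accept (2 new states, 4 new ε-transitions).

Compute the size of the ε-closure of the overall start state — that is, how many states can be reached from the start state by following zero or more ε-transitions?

3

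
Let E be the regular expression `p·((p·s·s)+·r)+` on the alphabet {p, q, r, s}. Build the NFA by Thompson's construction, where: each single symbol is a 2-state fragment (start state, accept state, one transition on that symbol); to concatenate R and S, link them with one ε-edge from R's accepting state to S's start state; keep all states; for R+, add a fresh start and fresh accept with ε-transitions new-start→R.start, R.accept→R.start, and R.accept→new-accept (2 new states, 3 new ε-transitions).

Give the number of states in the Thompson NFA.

Building bottom-up:
Each of the 5 symbol leaves contributes a 2-state fragment.
  p·s·s = 6 states
  (p·s·s)+ = 8 states
  (p·s·s)+·r = 10 states
  ((p·s·s)+·r)+ = 12 states
  p·((p·s·s)+·r)+ = 14 states

14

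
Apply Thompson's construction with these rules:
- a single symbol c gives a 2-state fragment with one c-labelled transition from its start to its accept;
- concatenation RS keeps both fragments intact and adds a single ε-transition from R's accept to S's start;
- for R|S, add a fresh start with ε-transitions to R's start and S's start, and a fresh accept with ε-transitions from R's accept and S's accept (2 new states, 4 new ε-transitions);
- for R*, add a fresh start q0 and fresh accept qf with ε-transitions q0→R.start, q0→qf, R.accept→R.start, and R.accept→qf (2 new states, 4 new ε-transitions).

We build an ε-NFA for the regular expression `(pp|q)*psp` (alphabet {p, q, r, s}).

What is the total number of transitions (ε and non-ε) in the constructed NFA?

Bottom-up over the parse tree:
Each of the 6 symbol leaves contributes 1 transition (1 symbol, 0 ε).
  pp : 3 transitions (2 symbol, 1 ε)
  pp|q : 8 transitions (3 symbol, 5 ε)
  (pp|q)* : 12 transitions (3 symbol, 9 ε)
  (pp|q)*psp : 18 transitions (6 symbol, 12 ε)

18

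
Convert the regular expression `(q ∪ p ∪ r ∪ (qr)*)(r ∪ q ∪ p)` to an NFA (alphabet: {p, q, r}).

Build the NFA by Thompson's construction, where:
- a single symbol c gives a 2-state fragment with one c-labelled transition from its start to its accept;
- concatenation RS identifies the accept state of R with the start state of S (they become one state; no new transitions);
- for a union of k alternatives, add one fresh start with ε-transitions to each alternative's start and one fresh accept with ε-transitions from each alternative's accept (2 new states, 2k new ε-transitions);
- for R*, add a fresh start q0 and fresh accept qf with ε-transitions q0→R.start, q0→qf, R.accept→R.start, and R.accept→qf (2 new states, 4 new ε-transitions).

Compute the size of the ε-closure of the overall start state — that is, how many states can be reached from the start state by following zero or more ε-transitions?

11

Compute the ε-closure size of each fragment's start state recursively; a symbol fragment's start has no outgoing ε-edge, so its closure is just itself (size 1).
  qr → C equals the left operand's closure size = 1 (its accept is not ε-reachable, so the closure stops there)
  (qr)* → C = 1 (new start) + 1 (body) + 1 (new accept) = 3
  q ∪ p ∪ r ∪ (qr)* → C = 1 (new start) + (1 + 1 + 1 + 3) + 1 (new accept, since some branch ε-reaches its own accept) = 8
  r ∪ q ∪ p → C = 1 + 1 + 1 + 1 = 4 (the new accept is not ε-reachable since no branch accepts ε)
  (q ∪ p ∪ r ∪ (qr)*)(r ∪ q ∪ p) → C = 8 + (4−1) = 11 (closure spills across the concat boundary because the left factor accepts ε)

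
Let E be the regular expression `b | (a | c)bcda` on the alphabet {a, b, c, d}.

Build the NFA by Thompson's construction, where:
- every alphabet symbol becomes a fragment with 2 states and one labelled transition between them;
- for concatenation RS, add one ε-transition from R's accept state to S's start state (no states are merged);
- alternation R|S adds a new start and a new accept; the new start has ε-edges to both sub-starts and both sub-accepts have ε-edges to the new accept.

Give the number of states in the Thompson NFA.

Bottom-up over the parse tree:
Each of the 7 symbol leaves contributes a 2-state fragment.
  a | c = 6 states
  (a | c)bcda = 14 states
  b | (a | c)bcda = 18 states

18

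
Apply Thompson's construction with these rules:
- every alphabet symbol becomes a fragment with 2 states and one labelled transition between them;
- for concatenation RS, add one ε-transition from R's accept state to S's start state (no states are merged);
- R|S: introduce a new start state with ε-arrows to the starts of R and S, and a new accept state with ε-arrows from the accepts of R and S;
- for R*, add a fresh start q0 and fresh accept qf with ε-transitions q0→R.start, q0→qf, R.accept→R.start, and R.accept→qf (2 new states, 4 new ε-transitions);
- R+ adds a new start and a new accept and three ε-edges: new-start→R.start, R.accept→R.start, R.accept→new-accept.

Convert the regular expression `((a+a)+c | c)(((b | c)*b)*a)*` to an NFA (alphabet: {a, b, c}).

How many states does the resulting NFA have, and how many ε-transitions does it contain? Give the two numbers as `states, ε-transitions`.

30, 31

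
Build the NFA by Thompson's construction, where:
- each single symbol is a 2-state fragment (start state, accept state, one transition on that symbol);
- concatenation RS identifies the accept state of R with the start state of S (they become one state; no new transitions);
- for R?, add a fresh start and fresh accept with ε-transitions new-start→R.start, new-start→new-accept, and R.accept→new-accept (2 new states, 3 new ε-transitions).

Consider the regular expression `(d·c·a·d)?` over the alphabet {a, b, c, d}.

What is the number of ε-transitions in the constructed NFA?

3

Per subexpression:
Each of the 4 symbol leaves contributes 0 ε-transitions.
  d·c·a·d = 0 ε-transitions
  (d·c·a·d)? = 3 ε-transitions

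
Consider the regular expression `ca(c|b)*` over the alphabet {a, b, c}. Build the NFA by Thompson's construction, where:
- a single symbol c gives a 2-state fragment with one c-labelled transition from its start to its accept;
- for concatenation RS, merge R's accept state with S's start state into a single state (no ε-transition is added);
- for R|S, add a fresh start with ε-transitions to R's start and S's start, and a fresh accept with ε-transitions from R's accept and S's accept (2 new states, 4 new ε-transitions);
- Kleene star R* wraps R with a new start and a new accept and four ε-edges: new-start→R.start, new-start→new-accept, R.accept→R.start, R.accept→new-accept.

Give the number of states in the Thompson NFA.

Recursing over subexpressions:
Each of the 4 symbol leaves contributes a 2-state fragment.
  c|b → 6 states
  (c|b)* → 8 states
  ca(c|b)* → 10 states

10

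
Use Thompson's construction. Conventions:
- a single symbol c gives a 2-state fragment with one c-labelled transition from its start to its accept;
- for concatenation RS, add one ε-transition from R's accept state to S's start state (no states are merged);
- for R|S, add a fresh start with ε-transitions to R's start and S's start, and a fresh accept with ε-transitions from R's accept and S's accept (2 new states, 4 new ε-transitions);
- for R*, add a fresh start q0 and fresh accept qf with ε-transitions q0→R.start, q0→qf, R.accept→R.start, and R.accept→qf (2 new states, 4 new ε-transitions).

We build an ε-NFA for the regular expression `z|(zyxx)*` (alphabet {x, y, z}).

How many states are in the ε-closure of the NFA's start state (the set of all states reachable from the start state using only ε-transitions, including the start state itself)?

Let C(F) = |ε-closure(F.start)| within fragment F, and note whether F accepts ε. Symbol fragments have C = 1 and do not accept ε. Then:
  zyxx : |ε-closure| equals the left operand's closure size = 1 (its accept is not ε-reachable, so the closure stops there)
  (zyxx)* : new start has ε-edges to the inner start and to the new accept, so |ε-closure| = 2 + 1 = 3
  z|(zyxx)* : |ε-closure| = 1 (new start) + (1 + 3) + 1 (new accept, since some branch ε-reaches its own accept) = 6

6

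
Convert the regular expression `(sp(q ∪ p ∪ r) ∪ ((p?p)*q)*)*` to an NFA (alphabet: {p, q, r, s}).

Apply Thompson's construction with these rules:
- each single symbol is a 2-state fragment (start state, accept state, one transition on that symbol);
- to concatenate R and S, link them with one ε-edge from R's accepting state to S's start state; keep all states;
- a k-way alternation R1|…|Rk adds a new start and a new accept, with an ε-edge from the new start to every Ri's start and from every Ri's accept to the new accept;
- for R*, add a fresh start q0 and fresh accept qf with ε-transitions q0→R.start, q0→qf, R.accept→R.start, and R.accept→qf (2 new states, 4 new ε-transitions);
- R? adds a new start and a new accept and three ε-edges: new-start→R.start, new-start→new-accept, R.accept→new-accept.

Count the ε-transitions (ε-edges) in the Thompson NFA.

29

Recursing over subexpressions:
Each of the 8 symbol leaves contributes 0 ε-transitions.
  q ∪ p ∪ r = 6 ε-transitions
  sp(q ∪ p ∪ r) = 8 ε-transitions
  p? = 3 ε-transitions
  p?p = 4 ε-transitions
  (p?p)* = 8 ε-transitions
  (p?p)*q = 9 ε-transitions
  ((p?p)*q)* = 13 ε-transitions
  sp(q ∪ p ∪ r) ∪ ((p?p)*q)* = 25 ε-transitions
  (sp(q ∪ p ∪ r) ∪ ((p?p)*q)*)* = 29 ε-transitions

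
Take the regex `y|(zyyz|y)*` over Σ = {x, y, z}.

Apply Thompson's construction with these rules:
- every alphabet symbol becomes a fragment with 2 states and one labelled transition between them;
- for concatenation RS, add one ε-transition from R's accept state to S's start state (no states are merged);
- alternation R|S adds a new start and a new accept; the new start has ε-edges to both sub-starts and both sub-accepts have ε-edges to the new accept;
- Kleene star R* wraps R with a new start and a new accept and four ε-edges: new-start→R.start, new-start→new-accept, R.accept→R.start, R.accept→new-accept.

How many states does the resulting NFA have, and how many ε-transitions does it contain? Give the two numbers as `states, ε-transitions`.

Building bottom-up:
Each of the 6 symbol leaves contributes 2 states and 0 ε-transitions.
  zyyz : 8 states, 3 ε-transitions
  zyyz|y : 12 states, 7 ε-transitions
  (zyyz|y)* : 14 states, 11 ε-transitions
  y|(zyyz|y)* : 18 states, 15 ε-transitions

18, 15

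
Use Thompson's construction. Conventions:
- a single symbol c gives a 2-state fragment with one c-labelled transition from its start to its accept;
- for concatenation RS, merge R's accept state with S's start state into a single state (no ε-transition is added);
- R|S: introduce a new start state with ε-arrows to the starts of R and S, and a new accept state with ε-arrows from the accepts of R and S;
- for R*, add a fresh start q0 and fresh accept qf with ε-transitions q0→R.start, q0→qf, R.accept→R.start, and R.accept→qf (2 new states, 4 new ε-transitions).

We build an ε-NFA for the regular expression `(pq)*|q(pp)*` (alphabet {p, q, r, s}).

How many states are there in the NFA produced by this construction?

13

Building bottom-up:
Each of the 5 symbol leaves contributes a 2-state fragment.
  pq — 3 states
  (pq)* — 5 states
  pp — 3 states
  (pp)* — 5 states
  q(pp)* — 6 states
  (pq)*|q(pp)* — 13 states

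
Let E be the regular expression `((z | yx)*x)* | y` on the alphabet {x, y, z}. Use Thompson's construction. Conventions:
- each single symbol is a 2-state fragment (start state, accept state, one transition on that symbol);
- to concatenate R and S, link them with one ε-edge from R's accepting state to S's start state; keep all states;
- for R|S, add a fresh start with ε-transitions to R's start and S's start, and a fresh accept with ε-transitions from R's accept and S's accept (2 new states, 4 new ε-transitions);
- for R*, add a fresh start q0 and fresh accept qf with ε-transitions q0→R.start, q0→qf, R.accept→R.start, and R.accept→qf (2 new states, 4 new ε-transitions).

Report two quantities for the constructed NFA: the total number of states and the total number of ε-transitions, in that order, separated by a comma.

Recursing over subexpressions:
Each of the 5 symbol leaves contributes 2 states and 0 ε-transitions.
  yx — 4 states, 1 ε-transition
  z | yx — 8 states, 5 ε-transitions
  (z | yx)* — 10 states, 9 ε-transitions
  (z | yx)*x — 12 states, 10 ε-transitions
  ((z | yx)*x)* — 14 states, 14 ε-transitions
  ((z | yx)*x)* | y — 18 states, 18 ε-transitions

18, 18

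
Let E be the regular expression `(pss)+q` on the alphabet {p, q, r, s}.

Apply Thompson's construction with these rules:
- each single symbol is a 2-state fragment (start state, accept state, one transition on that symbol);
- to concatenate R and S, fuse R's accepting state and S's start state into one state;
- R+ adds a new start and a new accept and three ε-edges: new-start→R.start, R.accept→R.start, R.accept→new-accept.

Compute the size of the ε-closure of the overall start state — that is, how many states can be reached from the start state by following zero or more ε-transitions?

Compute the ε-closure size of each fragment's start state recursively; a symbol fragment's start has no outgoing ε-edge, so its closure is just itself (size 1).
  pss — |ε-closure| equals the left operand's closure size = 1 (its accept is not ε-reachable, so the closure stops there)
  (pss)+ — |ε-closure| = 1 + 1 = 2 (the body doesn't accept ε, so the new accept is not reached)
  (pss)+q — same as the first factor's closure: |ε-closure| = 2

2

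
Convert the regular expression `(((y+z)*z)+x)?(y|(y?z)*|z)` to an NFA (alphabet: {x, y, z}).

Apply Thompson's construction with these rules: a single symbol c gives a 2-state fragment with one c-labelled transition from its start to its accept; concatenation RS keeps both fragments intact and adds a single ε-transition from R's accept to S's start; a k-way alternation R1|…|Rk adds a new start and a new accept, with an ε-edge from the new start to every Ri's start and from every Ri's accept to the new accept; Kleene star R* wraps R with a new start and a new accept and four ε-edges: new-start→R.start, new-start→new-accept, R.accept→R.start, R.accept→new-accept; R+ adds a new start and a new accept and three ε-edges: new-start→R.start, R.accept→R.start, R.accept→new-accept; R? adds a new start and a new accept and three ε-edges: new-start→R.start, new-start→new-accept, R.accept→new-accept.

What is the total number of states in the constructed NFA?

Per subexpression:
Each of the 8 symbol leaves contributes a 2-state fragment.
  y+ : 4 states
  y+z : 6 states
  (y+z)* : 8 states
  (y+z)*z : 10 states
  ((y+z)*z)+ : 12 states
  ((y+z)*z)+x : 14 states
  (((y+z)*z)+x)? : 16 states
  y? : 4 states
  y?z : 6 states
  (y?z)* : 8 states
  y|(y?z)*|z : 14 states
  (((y+z)*z)+x)?(y|(y?z)*|z) : 30 states

30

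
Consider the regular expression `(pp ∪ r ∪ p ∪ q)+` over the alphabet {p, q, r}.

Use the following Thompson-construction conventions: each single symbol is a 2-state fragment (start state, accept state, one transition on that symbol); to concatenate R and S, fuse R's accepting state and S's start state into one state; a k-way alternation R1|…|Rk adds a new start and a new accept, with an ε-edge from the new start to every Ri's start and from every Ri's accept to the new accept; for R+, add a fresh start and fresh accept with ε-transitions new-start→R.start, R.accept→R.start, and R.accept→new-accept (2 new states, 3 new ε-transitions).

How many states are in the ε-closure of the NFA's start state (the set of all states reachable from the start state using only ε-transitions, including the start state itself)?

6

Let C(F) = |ε-closure(F.start)| within fragment F, and note whether F accepts ε. Symbol fragments have C = 1 and do not accept ε. Then:
  pp : |ε-closure| equals the left operand's closure size = 1 (its accept is not ε-reachable, so the closure stops there)
  pp ∪ r ∪ p ∪ q : new start ε-reaches every alternative's start; none of them accept ε, so the new accept is not reached: |ε-closure| = 1 + 1 + 1 + 1 + 1 = 5
  (pp ∪ r ∪ p ∪ q)+ : |ε-closure| = 1 + 5 = 6 (the body doesn't accept ε, so the new accept is not reached)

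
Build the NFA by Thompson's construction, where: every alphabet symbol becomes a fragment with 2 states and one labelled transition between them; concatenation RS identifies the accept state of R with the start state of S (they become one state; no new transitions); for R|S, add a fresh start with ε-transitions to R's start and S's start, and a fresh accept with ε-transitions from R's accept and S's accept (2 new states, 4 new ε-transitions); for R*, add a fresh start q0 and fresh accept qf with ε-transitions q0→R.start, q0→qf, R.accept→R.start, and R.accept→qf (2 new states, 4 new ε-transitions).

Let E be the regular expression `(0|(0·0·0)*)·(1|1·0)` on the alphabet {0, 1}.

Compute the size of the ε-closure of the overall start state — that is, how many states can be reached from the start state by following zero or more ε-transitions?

8

Compute the ε-closure size of each fragment's start state recursively; a symbol fragment's start has no outgoing ε-edge, so its closure is just itself (size 1).
  0·0·0 → |ε-closure| equals the left operand's closure size = 1 (its accept is not ε-reachable, so the closure stops there)
  (0·0·0)* → |ε-closure| = 1 (new start) + 1 (body) + 1 (new accept) = 3
  0|(0·0·0)* → new start ε-reaches every alternative's start; at least one alternative accepts ε, so the union's new accept is reached too: |ε-closure| = 1 + 1 + 3 + 1 = 6
  1·0 → same as the first factor's closure: |ε-closure| = 1
  1|1·0 → new start ε-reaches every alternative's start; none of them accept ε, so the new accept is not reached: |ε-closure| = 1 + 1 + 1 = 3
  (0|(0·0·0)*)·(1|1·0) → the left operand accepts ε, so the closure extends into the next operand (the shared merged state is already counted); |ε-closure| = 6 + (3−1) = 8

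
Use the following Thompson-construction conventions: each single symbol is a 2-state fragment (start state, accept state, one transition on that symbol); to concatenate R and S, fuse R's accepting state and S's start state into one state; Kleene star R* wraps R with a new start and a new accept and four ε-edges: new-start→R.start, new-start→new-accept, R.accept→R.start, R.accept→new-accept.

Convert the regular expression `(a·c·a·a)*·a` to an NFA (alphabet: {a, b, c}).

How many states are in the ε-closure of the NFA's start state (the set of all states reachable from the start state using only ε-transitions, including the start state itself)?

3

Work bottom-up. For each fragment F, track |ε-closure(F.start)| and whether F's accept lies in that closure (i.e. whether F accepts ε). A single-symbol fragment has closure size 1 and does not accept ε.
  a·c·a·a : |closure| equals the left operand's closure size = 1 (its accept is not ε-reachable, so the closure stops there)
  (a·c·a·a)* : new start has ε-edges to the inner start and to the new accept, so |closure| = 2 + 1 = 3
  (a·c·a·a)*·a : the left operand accepts ε, so the closure extends into the next operand (the shared merged state is already counted); |closure| = 3 + (1−1) = 3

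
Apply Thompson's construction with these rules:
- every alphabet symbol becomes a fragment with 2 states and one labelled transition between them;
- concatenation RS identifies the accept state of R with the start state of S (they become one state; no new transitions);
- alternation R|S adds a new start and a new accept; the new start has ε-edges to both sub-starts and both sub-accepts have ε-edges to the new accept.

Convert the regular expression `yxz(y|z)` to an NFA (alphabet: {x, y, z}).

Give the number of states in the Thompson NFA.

9

Building bottom-up:
Each of the 5 symbol leaves contributes a 2-state fragment.
  y|z → 6 states
  yxz(y|z) → 9 states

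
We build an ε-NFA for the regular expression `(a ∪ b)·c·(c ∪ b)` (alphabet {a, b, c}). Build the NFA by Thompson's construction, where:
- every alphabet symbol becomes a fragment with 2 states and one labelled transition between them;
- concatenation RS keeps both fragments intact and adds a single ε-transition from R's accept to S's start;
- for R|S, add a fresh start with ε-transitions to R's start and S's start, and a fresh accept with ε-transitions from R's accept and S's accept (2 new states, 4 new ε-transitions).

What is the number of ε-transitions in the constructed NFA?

Recursing over subexpressions:
Each of the 5 symbol leaves contributes 0 ε-transitions.
  a ∪ b → 4 ε-transitions
  c ∪ b → 4 ε-transitions
  (a ∪ b)·c·(c ∪ b) → 10 ε-transitions

10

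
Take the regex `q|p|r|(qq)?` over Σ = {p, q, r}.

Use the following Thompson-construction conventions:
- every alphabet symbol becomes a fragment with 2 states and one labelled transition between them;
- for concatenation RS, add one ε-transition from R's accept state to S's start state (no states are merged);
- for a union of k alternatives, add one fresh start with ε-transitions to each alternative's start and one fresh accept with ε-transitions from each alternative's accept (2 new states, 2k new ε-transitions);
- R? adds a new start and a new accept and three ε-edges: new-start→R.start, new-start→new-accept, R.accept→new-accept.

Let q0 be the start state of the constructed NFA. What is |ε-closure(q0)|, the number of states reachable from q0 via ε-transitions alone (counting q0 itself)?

Compute the ε-closure size of each fragment's start state recursively; a symbol fragment's start has no outgoing ε-edge, so its closure is just itself (size 1).
  qq → C equals the left operand's closure size = 1 (its accept is not ε-reachable, so the closure stops there)
  (qq)? → new start has ε-edges to the inner start and to the new accept, so C = 2 + 1 = 3
  q|p|r|(qq)? → new start ε-reaches every alternative's start; at least one alternative accepts ε, so the union's new accept is reached too: C = 1 + 1 + 1 + 1 + 3 + 1 = 8

8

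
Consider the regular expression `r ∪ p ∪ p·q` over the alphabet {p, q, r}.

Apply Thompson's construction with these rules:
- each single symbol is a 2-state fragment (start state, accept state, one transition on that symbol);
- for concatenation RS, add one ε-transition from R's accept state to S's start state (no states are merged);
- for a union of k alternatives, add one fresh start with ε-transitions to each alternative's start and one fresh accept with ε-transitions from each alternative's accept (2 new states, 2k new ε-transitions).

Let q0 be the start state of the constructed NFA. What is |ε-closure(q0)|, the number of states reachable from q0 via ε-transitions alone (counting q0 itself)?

4

Work bottom-up. For each fragment F, track |ε-closure(F.start)| and whether F's accept lies in that closure (i.e. whether F accepts ε). A single-symbol fragment has closure size 1 and does not accept ε.
  p·q → same as the first factor's closure: C = 1
  r ∪ p ∪ p·q → new start ε-reaches every alternative's start; none of them accept ε, so the new accept is not reached: C = 1 + 1 + 1 + 1 = 4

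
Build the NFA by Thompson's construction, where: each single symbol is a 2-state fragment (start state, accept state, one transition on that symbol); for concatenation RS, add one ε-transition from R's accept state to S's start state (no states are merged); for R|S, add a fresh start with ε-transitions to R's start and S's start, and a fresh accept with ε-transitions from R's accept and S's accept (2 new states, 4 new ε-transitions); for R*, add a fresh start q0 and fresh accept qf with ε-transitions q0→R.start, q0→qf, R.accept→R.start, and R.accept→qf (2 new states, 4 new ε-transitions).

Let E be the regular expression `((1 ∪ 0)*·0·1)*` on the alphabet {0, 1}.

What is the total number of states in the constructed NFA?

Bottom-up over the parse tree:
Each of the 4 symbol leaves contributes a 2-state fragment.
  1 ∪ 0 : 6 states
  (1 ∪ 0)* : 8 states
  (1 ∪ 0)*·0·1 : 12 states
  ((1 ∪ 0)*·0·1)* : 14 states

14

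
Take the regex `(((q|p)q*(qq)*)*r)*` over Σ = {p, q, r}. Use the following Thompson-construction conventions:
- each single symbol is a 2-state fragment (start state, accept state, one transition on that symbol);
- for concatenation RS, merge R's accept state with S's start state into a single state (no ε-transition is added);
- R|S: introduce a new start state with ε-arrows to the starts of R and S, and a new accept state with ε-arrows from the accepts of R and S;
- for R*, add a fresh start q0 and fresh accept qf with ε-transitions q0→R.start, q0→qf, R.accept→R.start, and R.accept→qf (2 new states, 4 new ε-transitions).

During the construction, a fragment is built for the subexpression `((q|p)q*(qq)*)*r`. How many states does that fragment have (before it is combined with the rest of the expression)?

16

Fragment for `((q|p)q*(qq)*)*r`:
Each of the 6 symbol leaves contributes a 2-state fragment.
  q|p → 6 states
  q* → 4 states
  qq → 3 states
  (qq)* → 5 states
  (q|p)q*(qq)* → 13 states
  ((q|p)q*(qq)*)* → 15 states
  ((q|p)q*(qq)*)*r → 16 states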